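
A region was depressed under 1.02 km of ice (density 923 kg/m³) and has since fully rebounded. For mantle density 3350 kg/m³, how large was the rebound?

Removing the load lets mantle flow back in; uplift u satisfies ρ_ice t = ρ_m u.
u = t ρ_ice/ρ_m = 1.02 km × 923/3350 = 0.281 km.

0.281 km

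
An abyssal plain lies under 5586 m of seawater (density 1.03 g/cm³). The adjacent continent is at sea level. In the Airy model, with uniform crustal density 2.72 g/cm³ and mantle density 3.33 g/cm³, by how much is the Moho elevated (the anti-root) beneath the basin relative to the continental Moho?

15500 m

Balancing pressure at the compensation depth: replacing crust with seawater at the top is compensated by replacing crust with mantle at the base: d (ρ_c − ρ_w) = a (ρ_m − ρ_c).
a = d (ρ_c − ρ_w)/(ρ_m − ρ_c) = 5586 m × 1.69/0.61 = 15500 m.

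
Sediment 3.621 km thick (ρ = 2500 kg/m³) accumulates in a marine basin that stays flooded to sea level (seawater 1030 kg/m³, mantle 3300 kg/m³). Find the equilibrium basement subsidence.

Submarine loading: the sediment displaces seawater, and the subsidence is in turn flooded, so s (ρ_m − ρ_w) = t (ρ_sed − ρ_w).
s = 3.621 km × (2500 − 1030) / (3300 − 1030) = 2.34 km.

2.34 km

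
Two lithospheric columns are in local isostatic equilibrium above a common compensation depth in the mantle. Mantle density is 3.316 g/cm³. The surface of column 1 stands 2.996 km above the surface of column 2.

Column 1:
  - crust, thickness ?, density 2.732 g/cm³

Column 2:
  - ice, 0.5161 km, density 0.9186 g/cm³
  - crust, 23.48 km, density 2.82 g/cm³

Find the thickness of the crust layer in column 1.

39.1 km

Take the compensation level at the base of the deeper column (depth z_c below the surface of column 1) and equate Σ ρ_i t_i down to z_c; mantle fills any gap and the z_c terms cancel.
Column 1: x×2.732 + (z_c − 0 − x)×3.316
Column 2: 2.996×0 + 0.5161×0.9186 + 23.48×2.82 + (z_c − 2.996 − 23.9961)×3.316
The z_c×3.316 term appears on both sides and cancels. Collect the known terms of each column as K = Σ(ρt)_known − 3.316 × (depth of known layers): K_1 = 0 − 3.316×0 = 0; K_2 = 66.6876895 − 3.316×(2.996 + 23.9961) = −22.8181141.
Balance: K_1 − x×(3.316 − 2.732) = K_2, so x = (K_1 − K_2)/(3.316 − 2.732) = 22.8181/0.584 = 39.1 km.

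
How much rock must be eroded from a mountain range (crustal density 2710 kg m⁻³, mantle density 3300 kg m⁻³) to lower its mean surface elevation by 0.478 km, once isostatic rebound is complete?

Net drop Δ = e − u = e − e ρ_c/ρ_m = e (ρ_m − ρ_c)/ρ_m.
e = Δ ρ_m/(ρ_m − ρ_c) = 0.478 km × 3300/590 = 2.67 km.

2.67 km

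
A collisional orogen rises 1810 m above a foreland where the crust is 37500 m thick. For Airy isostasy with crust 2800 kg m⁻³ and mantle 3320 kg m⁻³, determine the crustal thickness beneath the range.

49100 m

Root depth r = h ρ_c / (ρ_m − ρ_c) = 1810 m × 2800 / 520 = 9746 m.
Total thickness = T + h + r = 37500 m + 1810 m + 9746 m = 49100 m.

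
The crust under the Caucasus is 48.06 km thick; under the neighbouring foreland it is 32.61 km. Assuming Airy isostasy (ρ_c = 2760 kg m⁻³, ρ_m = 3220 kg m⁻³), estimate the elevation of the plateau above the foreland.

Excess crust Δ = 48.06 km − 32.61 km = 15.45 km, split between elevation h and root r with h + r = Δ.
Airy balance ρ_c h = (ρ_m − ρ_c) r gives r = h ρ_c/(ρ_m − ρ_c), so h (1 + ρ_c/(ρ_m − ρ_c)) = Δ, i.e. h = Δ (ρ_m − ρ_c)/ρ_m.
h = 15.45 km × 460/3220 = 2.21 km.

2.21 km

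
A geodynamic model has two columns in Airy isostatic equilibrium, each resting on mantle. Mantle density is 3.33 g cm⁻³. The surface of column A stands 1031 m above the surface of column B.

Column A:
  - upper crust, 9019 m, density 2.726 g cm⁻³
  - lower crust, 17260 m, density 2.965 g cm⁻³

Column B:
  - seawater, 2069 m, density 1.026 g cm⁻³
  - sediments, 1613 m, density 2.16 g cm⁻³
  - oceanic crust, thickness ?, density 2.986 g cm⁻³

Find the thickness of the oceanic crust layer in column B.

4830 m

Take the compensation level at the base of the deeper column (depth z_c below the surface of column A) and equate Σ ρ_i t_i down to z_c; mantle fills any gap and the z_c terms cancel.
Column A: 9019×2.726 + 17260×2.965 + (z_c − 26279)×3.33
Column B: 1031×0 + 2069×1.026 + 1613×2.16 + x×2.986 + (z_c − 1031 − 3682 − x)×3.33
The z_c×3.33 term appears on both sides and cancels. Collect the known terms of each column as K = Σ(ρt)_known − 3.33 × (depth of known layers): K_A = 75761.694 − 3.33×26279 = −11747.376; K_B = 5606.874 − 3.33×(1031 + 3682) = −10087.416.
Balance: K_A = K_B − x×(3.33 − 2.986), so x = (K_B − K_A)/(3.33 − 2.986) = 1659.96/0.344 = 4830 m.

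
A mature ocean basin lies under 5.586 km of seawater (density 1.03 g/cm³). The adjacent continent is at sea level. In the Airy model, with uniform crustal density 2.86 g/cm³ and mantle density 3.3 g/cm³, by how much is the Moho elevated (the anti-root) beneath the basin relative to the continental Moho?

Balancing pressure at the compensation depth: replacing crust with seawater at the top is compensated by replacing crust with mantle at the base: d (ρ_c − ρ_w) = a (ρ_m − ρ_c).
a = d (ρ_c − ρ_w)/(ρ_m − ρ_c) = 5.586 km × 1.83/0.44 = 23.2 km.

23.2 km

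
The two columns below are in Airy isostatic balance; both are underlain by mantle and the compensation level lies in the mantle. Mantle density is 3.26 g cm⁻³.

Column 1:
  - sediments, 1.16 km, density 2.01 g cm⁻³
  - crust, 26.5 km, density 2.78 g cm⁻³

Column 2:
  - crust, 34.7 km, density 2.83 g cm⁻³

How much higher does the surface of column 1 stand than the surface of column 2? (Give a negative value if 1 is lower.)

−0.23 km

For any compensation level in the mantle, the mantle terms cancel and isostasy reduces to e = (Σt_1 − Σt_2) − (Σ(ρt)_1 − Σ(ρt)_2) / ρ_m.
Σt_1 = 27.66 km; Σt_2 = 34.7 km; Σ(ρt)_1 = 76.0016; Σ(ρt)_2 = 98.201 (in km·g cm⁻³).
e = (27.66 − 34.7) − (76.0016 − 98.201) / 3.26 = −0.23 km.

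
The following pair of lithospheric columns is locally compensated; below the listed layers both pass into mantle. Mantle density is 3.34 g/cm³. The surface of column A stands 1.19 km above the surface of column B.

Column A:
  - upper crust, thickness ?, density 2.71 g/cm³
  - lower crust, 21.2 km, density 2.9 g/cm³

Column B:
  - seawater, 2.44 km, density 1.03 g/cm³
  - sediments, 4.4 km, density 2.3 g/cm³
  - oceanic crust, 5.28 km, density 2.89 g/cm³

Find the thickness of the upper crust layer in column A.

Take the compensation level at the base of the deeper column (depth z_c below the surface of column A) and equate Σ ρ_i t_i down to z_c; mantle fills any gap and the z_c terms cancel.
Column A: x×2.71 + 21.2×2.9 + (z_c − 21.2 − x)×3.34
Column B: 1.19×0 + 2.44×1.03 + 4.4×2.3 + 5.28×2.89 + (z_c − 1.19 − 12.12)×3.34
The z_c×3.34 term appears on both sides and cancels. Collect the known terms of each column as K = Σ(ρt)_known − 3.34 × (depth of known layers): K_A = 61.48 − 3.34×21.2 = −9.328; K_B = 27.8924 − 3.34×(1.19 + 12.12) = −16.563.
Balance: K_A − x×(3.34 − 2.71) = K_B, so x = (K_A − K_B)/(3.34 − 2.71) = 7.235/0.63 = 11.5 km.

11.5 km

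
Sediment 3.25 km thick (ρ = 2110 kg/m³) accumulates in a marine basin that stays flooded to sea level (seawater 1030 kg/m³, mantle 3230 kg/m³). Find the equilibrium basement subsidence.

1.6 km

Submarine loading: the sediment displaces seawater, and the subsidence is in turn flooded, so s (ρ_m − ρ_w) = t (ρ_sed − ρ_w).
s = 3.25 km × (2110 − 1030) / (3230 − 1030) = 1.6 km.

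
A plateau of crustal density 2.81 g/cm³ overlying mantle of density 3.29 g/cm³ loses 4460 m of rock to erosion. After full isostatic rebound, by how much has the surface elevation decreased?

651 m

Rebound u = e ρ_c/ρ_m = 4460 m × 2.81/3.29 = 3809 m.
Net surface drop = e − u = 4460 m − 3809 m = e (ρ_m − ρ_c)/ρ_m = 651 m.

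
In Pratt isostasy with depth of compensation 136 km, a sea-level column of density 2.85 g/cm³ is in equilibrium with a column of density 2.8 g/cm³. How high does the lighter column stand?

2.43 km

ρ_ref D = ρ (D + h) → h = D (ρ_ref − ρ)/ρ.
h = 136 km × (2.85 − 2.8)/2.8 = 2.43 km.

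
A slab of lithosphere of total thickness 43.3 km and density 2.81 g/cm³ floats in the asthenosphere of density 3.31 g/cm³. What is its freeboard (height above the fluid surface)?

6.54 km

Floating equilibrium: submerged depth d = t ρ_obj/ρ_fluid = 43.3 km × 2.81/3.31 = 36.76 km.
Freeboard = t − d = 43.3 km − 36.76 km = 6.54 km.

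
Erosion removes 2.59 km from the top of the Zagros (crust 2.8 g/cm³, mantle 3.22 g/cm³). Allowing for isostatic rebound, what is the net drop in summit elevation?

0.338 km

Rebound u = e ρ_c/ρ_m = 2.59 km × 2.8/3.22 = 2.252 km.
Net surface drop = e − u = 2.59 km − 2.252 km = e (ρ_m − ρ_c)/ρ_m = 0.338 km.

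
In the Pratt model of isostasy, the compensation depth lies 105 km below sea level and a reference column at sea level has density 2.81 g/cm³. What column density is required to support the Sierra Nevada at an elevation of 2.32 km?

Pratt balance: ρ_ref D = ρ (D + h).
ρ = ρ_ref D/(D + h) = 2.81 × 105 km/(105 km + 2.32 km) = 2.75 g/cm³.

2.75 g/cm³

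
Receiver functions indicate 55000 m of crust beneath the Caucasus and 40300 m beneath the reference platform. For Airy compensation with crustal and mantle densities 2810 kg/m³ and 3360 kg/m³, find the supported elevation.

2410 m

Excess crust Δ = 55000 m − 40300 m = 14700 m, split between elevation h and root r with h + r = Δ.
Airy balance ρ_c h = (ρ_m − ρ_c) r gives r = h ρ_c/(ρ_m − ρ_c), so h (1 + ρ_c/(ρ_m − ρ_c)) = Δ, i.e. h = Δ (ρ_m − ρ_c)/ρ_m.
h = 14700 m × 550/3360 = 2410 m.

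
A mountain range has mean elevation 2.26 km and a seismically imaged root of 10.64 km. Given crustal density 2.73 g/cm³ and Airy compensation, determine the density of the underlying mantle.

Airy balance: ρ_c h = (ρ_m − ρ_c) r → ρ_m = ρ_c (1 + h/r).
ρ_m = 2.73 × (1 + 2.26 km/10.64 km) = 3.31 g/cm³.

3.31 g/cm³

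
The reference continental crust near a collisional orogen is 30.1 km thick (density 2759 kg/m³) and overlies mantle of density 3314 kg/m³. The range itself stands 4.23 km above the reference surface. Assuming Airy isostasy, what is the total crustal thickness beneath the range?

55.4 km

Root depth r = h ρ_c / (ρ_m − ρ_c) = 4.23 km × 2759 / 555 = 21.03 km.
Total thickness = T + h + r = 30.1 km + 4.23 km + 21.03 km = 55.4 km.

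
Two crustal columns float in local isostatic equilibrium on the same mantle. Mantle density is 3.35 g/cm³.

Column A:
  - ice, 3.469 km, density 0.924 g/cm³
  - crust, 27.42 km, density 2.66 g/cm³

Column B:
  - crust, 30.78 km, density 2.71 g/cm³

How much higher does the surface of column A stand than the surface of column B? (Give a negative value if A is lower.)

For any compensation level in the mantle, the mantle terms cancel and isostasy reduces to e = (Σt_A − Σt_B) − (Σ(ρt)_A − Σ(ρt)_B) / ρ_m.
Σt_A = 30.889 km; Σt_B = 30.78 km; Σ(ρt)_A = 76.142556; Σ(ρt)_B = 83.4138 (in km·g/cm³).
e = (30.889 − 30.78) − (76.142556 − 83.4138) / 3.35 = 2.28 km.

2.28 km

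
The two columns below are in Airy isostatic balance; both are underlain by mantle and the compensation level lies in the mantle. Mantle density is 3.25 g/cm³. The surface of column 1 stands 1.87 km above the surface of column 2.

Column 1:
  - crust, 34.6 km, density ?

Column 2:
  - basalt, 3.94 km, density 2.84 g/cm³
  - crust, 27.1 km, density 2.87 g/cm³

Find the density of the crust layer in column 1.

Take the compensation level at the base of the deeper column (depth z_c below the surface of column 1) and equate Σ ρ_i t_i down to z_c; mantle fills any gap and the z_c terms cancel.
Column 1: 34.6×ρ + (z_c − 34.6)×3.25
Column 2: 1.87×0 + 3.94×2.84 + 27.1×2.87 + (z_c − 1.87 − 31.04)×3.25
The z_c×3.25 term appears on both sides and cancels. Collect the known terms of each column as K = Σ(ρt)_known − 3.25 × (depth of known layers): K_1 = 0 − 3.25×34.6 = −112.45; K_2 = 88.9666 − 3.25×(1.87 + 31.04) = −17.9909.
Balance: K_1 + 34.6×ρ = K_2, so ρ = (K_2 − K_1)/34.6 = 94.4591/34.6 = 2.73 g/cm³.

2.73 g/cm³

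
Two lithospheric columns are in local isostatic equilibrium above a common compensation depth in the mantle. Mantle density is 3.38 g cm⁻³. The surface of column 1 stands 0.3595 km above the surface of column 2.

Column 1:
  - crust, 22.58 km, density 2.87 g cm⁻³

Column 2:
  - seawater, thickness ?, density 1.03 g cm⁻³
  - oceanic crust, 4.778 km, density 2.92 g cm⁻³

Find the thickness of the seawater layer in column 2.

3.45 km

Take the compensation level at the base of the deeper column (depth z_c below the surface of column 1) and equate Σ ρ_i t_i down to z_c; mantle fills any gap and the z_c terms cancel.
Column 1: 22.58×2.87 + (z_c − 22.58)×3.38
Column 2: 0.3595×0 + x×1.03 + 4.778×2.92 + (z_c − 0.3595 − 4.778 − x)×3.38
The z_c×3.38 term appears on both sides and cancels. Collect the known terms of each column as K = Σ(ρt)_known − 3.38 × (depth of known layers): K_1 = 64.8046 − 3.38×22.58 = −11.5158; K_2 = 13.95176 − 3.38×(0.3595 + 4.778) = −3.41299.
Balance: K_1 = K_2 − x×(3.38 − 1.03), so x = (K_2 − K_1)/(3.38 − 1.03) = 8.10281/2.35 = 3.45 km.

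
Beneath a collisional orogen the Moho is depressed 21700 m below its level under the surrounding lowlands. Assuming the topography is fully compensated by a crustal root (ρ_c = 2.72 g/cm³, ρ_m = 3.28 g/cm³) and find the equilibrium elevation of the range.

In Airy isostatic equilibrium: ρ_c h = (ρ_m − ρ_c) r.
h = r (ρ_m − ρ_c) / ρ_c = 21700 m × (3.28 − 2.72) / 2.72 = 4470 m.

4470 m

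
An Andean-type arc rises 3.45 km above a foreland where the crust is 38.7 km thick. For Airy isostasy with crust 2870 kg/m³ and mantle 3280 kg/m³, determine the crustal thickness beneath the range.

Root depth r = h ρ_c / (ρ_m − ρ_c) = 3.45 km × 2870 / 410 = 24.15 km.
Total thickness = T + h + r = 38.7 km + 3.45 km + 24.15 km = 66.3 km.

66.3 km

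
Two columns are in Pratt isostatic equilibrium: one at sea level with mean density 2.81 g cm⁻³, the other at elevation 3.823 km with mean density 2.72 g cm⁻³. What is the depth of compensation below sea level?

116 km

ρ_ref D = ρ (D + h) → D (ρ_ref − ρ) = ρ h.
D = ρ h/(ρ_ref − ρ) = 2.72 × 3.823 km/(2.81 − 2.72) = 116 km.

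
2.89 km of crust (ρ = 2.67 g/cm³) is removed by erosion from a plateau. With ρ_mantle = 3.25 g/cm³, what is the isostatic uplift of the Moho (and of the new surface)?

Unloading: uplift u = e ρ_c/ρ_m = 2.89 km × 2.67/3.25 = 2.37 km.

2.37 km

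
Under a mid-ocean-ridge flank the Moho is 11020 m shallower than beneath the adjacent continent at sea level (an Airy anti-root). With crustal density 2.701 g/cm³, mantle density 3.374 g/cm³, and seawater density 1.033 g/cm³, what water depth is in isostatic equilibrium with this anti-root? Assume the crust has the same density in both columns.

4450 m

Replacing a thickness d of crust by seawater at the top must be balanced by replacing crust with mantle at the base: d (ρ_c − ρ_w) = a (ρ_m − ρ_c).
d = a (ρ_m − ρ_c)/(ρ_c − ρ_w) = 11020 m × 0.673/1.668 = 4450 m.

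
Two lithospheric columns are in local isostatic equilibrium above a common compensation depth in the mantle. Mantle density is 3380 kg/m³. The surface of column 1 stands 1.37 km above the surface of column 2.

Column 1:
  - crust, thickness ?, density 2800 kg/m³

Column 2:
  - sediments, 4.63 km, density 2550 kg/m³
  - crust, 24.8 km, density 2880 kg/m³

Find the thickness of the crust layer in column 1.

36 km

Take the compensation level at the base of the deeper column (depth z_c below the surface of column 1) and equate Σ ρ_i t_i down to z_c; mantle fills any gap and the z_c terms cancel.
Column 1: x×2800 + (z_c − 0 − x)×3380
Column 2: 1.37×0 + 4.63×2550 + 24.8×2880 + (z_c − 1.37 − 29.43)×3380
The z_c×3380 term appears on both sides and cancels. Collect the known terms of each column as K = Σ(ρt)_known − 3380 × (depth of known layers): K_1 = 0 − 3380×0 = 0; K_2 = 83230.5 − 3380×(1.37 + 29.43) = −20873.5.
Balance: K_1 − x×(3380 − 2800) = K_2, so x = (K_1 − K_2)/(3380 − 2800) = 20873.5/580 = 36 km.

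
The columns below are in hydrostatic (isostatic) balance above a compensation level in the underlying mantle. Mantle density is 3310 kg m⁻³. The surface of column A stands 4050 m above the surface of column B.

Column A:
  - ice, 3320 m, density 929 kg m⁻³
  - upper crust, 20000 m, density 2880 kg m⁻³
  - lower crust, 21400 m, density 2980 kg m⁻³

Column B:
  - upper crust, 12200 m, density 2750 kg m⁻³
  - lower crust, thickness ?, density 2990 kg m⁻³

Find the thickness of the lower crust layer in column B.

10400 m

Take the compensation level at the base of the deeper column (depth z_c below the surface of column A) and equate Σ ρ_i t_i down to z_c; mantle fills any gap and the z_c terms cancel.
Column A: 3320×929 + 20000×2880 + 21400×2980 + (z_c − 44720)×3310
Column B: 4050×0 + 12200×2750 + x×2990 + (z_c − 4050 − 12200 − x)×3310
The z_c×3310 term appears on both sides and cancels. Collect the known terms of each column as K = Σ(ρt)_known − 3310 × (depth of known layers): K_A = 124456280 − 3310×44720 = −23566920; K_B = 33550000 − 3310×(4050 + 12200) = −20237500.
Balance: K_A = K_B − x×(3310 − 2990), so x = (K_B − K_A)/(3310 − 2990) = 3329420/320 = 10400 m.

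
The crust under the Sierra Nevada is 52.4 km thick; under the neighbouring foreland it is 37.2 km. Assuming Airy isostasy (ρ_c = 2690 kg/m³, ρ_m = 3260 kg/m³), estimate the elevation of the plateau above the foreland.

2.66 km

Excess crust Δ = 52.4 km − 37.2 km = 15.2 km, split between elevation h and root r with h + r = Δ.
Airy balance ρ_c h = (ρ_m − ρ_c) r gives r = h ρ_c/(ρ_m − ρ_c), so h (1 + ρ_c/(ρ_m − ρ_c)) = Δ, i.e. h = Δ (ρ_m − ρ_c)/ρ_m.
h = 15.2 km × 570/3260 = 2.66 km.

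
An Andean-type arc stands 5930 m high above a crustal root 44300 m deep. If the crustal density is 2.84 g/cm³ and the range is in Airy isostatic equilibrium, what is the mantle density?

Airy balance: ρ_c h = (ρ_m − ρ_c) r → ρ_m = ρ_c (1 + h/r).
ρ_m = 2.84 × (1 + 5930 m/44300 m) = 3.22 g/cm³.

3.22 g/cm³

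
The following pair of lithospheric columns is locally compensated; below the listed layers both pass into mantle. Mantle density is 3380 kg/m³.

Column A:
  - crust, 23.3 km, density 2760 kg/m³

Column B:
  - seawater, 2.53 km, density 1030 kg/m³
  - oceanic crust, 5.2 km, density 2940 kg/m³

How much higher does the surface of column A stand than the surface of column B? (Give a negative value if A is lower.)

For any compensation level in the mantle, the mantle terms cancel and isostasy reduces to e = (Σt_A − Σt_B) − (Σ(ρt)_A − Σ(ρt)_B) / ρ_m.
Σt_A = 23.3 km; Σt_B = 7.73 km; Σ(ρt)_A = 64308; Σ(ρt)_B = 17893.9 (in km·kg/m³).
e = (23.3 − 7.73) − (64308 − 17893.9) / 3380 = 1.84 km.

1.84 km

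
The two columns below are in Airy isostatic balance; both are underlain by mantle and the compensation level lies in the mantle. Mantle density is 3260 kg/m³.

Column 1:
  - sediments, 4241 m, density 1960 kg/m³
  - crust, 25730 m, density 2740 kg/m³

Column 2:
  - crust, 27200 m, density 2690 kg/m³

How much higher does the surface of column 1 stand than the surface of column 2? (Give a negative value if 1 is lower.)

For any compensation level in the mantle, the mantle terms cancel and isostasy reduces to e = (Σt_1 − Σt_2) − (Σ(ρt)_1 − Σ(ρt)_2) / ρ_m.
Σt_1 = 29971 m; Σt_2 = 27200 m; Σ(ρt)_1 = 78812560; Σ(ρt)_2 = 73168000 (in m·kg/m³).
e = (29971 − 27200) − (78812560 − 73168000) / 3260 = 1040 m.

1040 m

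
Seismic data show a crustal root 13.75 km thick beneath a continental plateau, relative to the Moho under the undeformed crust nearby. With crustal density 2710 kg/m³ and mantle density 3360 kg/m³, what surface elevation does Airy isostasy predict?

3.3 km

Equating mass per unit area of the two columns: ρ_c h = (ρ_m − ρ_c) r.
h = r (ρ_m − ρ_c) / ρ_c = 13.75 km × (3360 − 2710) / 2710 = 3.3 km.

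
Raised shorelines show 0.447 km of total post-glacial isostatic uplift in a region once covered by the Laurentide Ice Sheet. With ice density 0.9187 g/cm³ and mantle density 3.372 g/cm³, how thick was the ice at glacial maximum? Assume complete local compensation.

1.64 km

u = t ρ_ice/ρ_m → t = u ρ_m/ρ_ice = 0.447 km × 3.372/0.9187 = 1.64 km.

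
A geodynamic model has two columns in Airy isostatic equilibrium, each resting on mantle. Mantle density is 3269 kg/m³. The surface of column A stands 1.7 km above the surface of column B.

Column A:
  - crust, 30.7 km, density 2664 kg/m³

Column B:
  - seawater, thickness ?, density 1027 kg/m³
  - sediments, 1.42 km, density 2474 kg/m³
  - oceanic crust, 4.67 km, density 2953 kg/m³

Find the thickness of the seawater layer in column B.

Take the compensation level at the base of the deeper column (depth z_c below the surface of column A) and equate Σ ρ_i t_i down to z_c; mantle fills any gap and the z_c terms cancel.
Column A: 30.7×2664 + (z_c − 30.7)×3269
Column B: 1.7×0 + x×1027 + 1.42×2474 + 4.67×2953 + (z_c − 1.7 − 6.09 − x)×3269
The z_c×3269 term appears on both sides and cancels. Collect the known terms of each column as K = Σ(ρt)_known − 3269 × (depth of known layers): K_A = 81784.8 − 3269×30.7 = −18573.5; K_B = 17303.59 − 3269×(1.7 + 6.09) = −8161.92.
Balance: K_A = K_B − x×(3269 − 1027), so x = (K_B − K_A)/(3269 − 1027) = 10411.6/2242 = 4.64 km.

4.64 km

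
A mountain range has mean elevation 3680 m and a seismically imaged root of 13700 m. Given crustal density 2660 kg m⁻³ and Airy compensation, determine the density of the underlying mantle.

Airy balance: ρ_c h = (ρ_m − ρ_c) r → ρ_m = ρ_c (1 + h/r).
ρ_m = 2660 × (1 + 3680 m/13700 m) = 3370 kg m⁻³.

3370 kg m⁻³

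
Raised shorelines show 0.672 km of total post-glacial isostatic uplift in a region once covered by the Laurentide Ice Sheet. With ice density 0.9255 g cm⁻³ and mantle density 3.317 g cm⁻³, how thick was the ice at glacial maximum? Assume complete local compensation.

2.41 km

u = t ρ_ice/ρ_m → t = u ρ_m/ρ_ice = 0.672 km × 3.317/0.9255 = 2.41 km.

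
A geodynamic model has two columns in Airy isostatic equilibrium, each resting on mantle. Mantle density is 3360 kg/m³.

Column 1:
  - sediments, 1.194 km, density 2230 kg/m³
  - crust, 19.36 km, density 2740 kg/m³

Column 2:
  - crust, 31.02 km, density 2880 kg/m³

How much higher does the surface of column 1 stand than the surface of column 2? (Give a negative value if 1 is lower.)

For any compensation level in the mantle, the mantle terms cancel and isostasy reduces to e = (Σt_1 − Σt_2) − (Σ(ρt)_1 − Σ(ρt)_2) / ρ_m.
Σt_1 = 20.554 km; Σt_2 = 31.02 km; Σ(ρt)_1 = 55709.02; Σ(ρt)_2 = 89337.6 (in km·kg/m³).
e = (20.554 − 31.02) − (55709.02 − 89337.6) / 3360 = −0.457 km.

−0.457 km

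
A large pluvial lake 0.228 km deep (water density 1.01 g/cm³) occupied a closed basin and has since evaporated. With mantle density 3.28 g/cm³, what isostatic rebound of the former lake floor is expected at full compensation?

0.0702 km

u = d ρ_w/ρ_m = 0.228 km × 1.01/3.28 = 0.0702 km.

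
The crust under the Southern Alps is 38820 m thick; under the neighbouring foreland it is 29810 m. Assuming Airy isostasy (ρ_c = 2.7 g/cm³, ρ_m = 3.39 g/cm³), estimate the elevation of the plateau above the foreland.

1830 m

Excess crust Δ = 38820 m − 29810 m = 9010 m, split between elevation h and root r with h + r = Δ.
Airy balance ρ_c h = (ρ_m − ρ_c) r gives r = h ρ_c/(ρ_m − ρ_c), so h (1 + ρ_c/(ρ_m − ρ_c)) = Δ, i.e. h = Δ (ρ_m − ρ_c)/ρ_m.
h = 9010 m × 0.69/3.39 = 1830 m.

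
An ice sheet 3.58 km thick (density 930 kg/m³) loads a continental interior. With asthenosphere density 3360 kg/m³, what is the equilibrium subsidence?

By Archimedes' principle applied to the lithosphere: the ice load ρ_ice t is balanced by mantle displaced below, ρ_m s.
s = t ρ_ice / ρ_m = 3.58 km × 930/3360 = 0.991 km.

0.991 km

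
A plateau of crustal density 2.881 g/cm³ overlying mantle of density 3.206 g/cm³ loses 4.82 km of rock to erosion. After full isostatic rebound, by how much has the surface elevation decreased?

Rebound u = e ρ_c/ρ_m = 4.82 km × 2.881/3.206 = 4.331 km.
Net surface drop = e − u = 4.82 km − 4.331 km = e (ρ_m − ρ_c)/ρ_m = 0.489 km.

0.489 km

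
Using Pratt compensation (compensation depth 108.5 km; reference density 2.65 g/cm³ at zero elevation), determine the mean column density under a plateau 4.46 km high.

Pratt balance: ρ_ref D = ρ (D + h).
ρ = ρ_ref D/(D + h) = 2.65 × 108.5 km/(108.5 km + 4.46 km) = 2.55 g/cm³.

2.55 g/cm³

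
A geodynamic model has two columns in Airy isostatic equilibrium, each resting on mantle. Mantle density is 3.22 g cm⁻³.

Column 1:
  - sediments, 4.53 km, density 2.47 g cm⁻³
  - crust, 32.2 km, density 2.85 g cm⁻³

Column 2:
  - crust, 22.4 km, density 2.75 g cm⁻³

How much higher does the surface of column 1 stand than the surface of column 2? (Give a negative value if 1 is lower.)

For any compensation level in the mantle, the mantle terms cancel and isostasy reduces to e = (Σt_1 − Σt_2) − (Σ(ρt)_1 − Σ(ρt)_2) / ρ_m.
Σt_1 = 36.73 km; Σt_2 = 22.4 km; Σ(ρt)_1 = 102.9591; Σ(ρt)_2 = 61.6 (in km·g cm⁻³).
e = (36.73 − 22.4) − (102.9591 − 61.6) / 3.22 = 1.49 km.

1.49 km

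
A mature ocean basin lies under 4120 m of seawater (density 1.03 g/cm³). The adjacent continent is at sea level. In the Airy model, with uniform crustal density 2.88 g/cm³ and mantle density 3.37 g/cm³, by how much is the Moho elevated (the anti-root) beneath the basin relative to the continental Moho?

15600 m

Equating mass per unit area of the two columns: replacing crust with seawater at the top is compensated by replacing crust with mantle at the base: d (ρ_c − ρ_w) = a (ρ_m − ρ_c).
a = d (ρ_c − ρ_w)/(ρ_m − ρ_c) = 4120 m × 1.85/0.49 = 15600 m.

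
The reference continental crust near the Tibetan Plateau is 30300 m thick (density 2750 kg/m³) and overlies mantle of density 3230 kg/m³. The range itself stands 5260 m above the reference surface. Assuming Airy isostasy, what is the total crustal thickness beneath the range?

65700 m

Root depth r = h ρ_c / (ρ_m − ρ_c) = 5260 m × 2750 / 480 = 30140 m.
Total thickness = T + h + r = 30300 m + 5260 m + 30140 m = 65700 m.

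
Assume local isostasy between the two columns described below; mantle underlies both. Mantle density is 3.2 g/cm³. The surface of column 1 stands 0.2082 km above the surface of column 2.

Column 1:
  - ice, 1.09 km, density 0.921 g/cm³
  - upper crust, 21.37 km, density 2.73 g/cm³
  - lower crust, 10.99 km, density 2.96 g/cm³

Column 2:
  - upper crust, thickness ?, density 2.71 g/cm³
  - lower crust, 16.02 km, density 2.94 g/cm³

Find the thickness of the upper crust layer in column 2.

Take the compensation level at the base of the deeper column (depth z_c below the surface of column 1) and equate Σ ρ_i t_i down to z_c; mantle fills any gap and the z_c terms cancel.
Column 1: 1.09×0.921 + 21.37×2.73 + 10.99×2.96 + (z_c − 33.45)×3.2
Column 2: 0.2082×0 + x×2.71 + 16.02×2.94 + (z_c − 0.2082 − 16.02 − x)×3.2
The z_c×3.2 term appears on both sides and cancels. Collect the known terms of each column as K = Σ(ρt)_known − 3.2 × (depth of known layers): K_1 = 91.87439 − 3.2×33.45 = −15.16561; K_2 = 47.0988 − 3.2×(0.2082 + 16.02) = −4.83144.
Balance: K_1 = K_2 − x×(3.2 − 2.71), so x = (K_2 − K_1)/(3.2 − 2.71) = 10.3342/0.49 = 21.1 km.

21.1 km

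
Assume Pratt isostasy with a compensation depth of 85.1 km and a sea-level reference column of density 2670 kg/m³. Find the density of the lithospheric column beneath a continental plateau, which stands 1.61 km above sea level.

Pratt balance: ρ_ref D = ρ (D + h).
ρ = ρ_ref D/(D + h) = 2670 × 85.1 km/(85.1 km + 1.61 km) = 2620 kg/m³.

2620 kg/m³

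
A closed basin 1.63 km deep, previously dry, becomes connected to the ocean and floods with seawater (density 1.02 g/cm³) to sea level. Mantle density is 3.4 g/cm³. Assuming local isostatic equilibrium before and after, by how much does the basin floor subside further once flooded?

After flooding the water column is d + s deep. Its weight must equal the weight of mantle displaced by the extra subsidence s: (d + s) ρ_w = s ρ_m.
s = d ρ_w / (ρ_m − ρ_w) = 1.63 km × 1.02/(3.4 − 1.02) = 0.699 km.

0.699 km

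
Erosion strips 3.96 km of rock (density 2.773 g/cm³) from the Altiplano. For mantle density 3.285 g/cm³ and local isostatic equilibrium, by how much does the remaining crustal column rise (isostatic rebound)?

Unloading: uplift u = e ρ_c/ρ_m = 3.96 km × 2.773/3.285 = 3.34 km.

3.34 km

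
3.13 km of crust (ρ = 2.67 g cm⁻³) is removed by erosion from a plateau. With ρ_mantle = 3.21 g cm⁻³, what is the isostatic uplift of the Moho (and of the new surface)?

2.6 km

Unloading: uplift u = e ρ_c/ρ_m = 3.13 km × 2.67/3.21 = 2.6 km.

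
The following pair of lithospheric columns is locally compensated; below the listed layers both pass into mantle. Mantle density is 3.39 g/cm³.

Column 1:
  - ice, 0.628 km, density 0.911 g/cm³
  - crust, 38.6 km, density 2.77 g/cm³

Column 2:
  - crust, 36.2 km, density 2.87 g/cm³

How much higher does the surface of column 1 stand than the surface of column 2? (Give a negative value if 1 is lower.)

1.97 km

For any compensation level in the mantle, the mantle terms cancel and isostasy reduces to e = (Σt_1 − Σt_2) − (Σ(ρt)_1 − Σ(ρt)_2) / ρ_m.
Σt_1 = 39.228 km; Σt_2 = 36.2 km; Σ(ρt)_1 = 107.494108; Σ(ρt)_2 = 103.894 (in km·g/cm³).
e = (39.228 − 36.2) − (107.494108 − 103.894) / 3.39 = 1.97 km.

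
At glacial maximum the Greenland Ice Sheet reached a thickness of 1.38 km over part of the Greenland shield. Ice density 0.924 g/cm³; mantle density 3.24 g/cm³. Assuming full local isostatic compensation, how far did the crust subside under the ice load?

Balancing pressure at the compensation depth: the ice load ρ_ice t is balanced by mantle displaced below, ρ_m s.
s = t ρ_ice / ρ_m = 1.38 km × 0.924/3.24 = 0.394 km.

0.394 km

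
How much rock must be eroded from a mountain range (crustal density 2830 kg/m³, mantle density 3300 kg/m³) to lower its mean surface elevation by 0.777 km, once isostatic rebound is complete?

Net drop Δ = e − u = e − e ρ_c/ρ_m = e (ρ_m − ρ_c)/ρ_m.
e = Δ ρ_m/(ρ_m − ρ_c) = 0.777 km × 3300/470 = 5.46 km.

5.46 km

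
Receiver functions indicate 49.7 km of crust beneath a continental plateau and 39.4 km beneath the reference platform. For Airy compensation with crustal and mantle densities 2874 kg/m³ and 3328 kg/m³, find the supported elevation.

Excess crust Δ = 49.7 km − 39.4 km = 10.3 km, split between elevation h and root r with h + r = Δ.
Airy balance ρ_c h = (ρ_m − ρ_c) r gives r = h ρ_c/(ρ_m − ρ_c), so h (1 + ρ_c/(ρ_m − ρ_c)) = Δ, i.e. h = Δ (ρ_m − ρ_c)/ρ_m.
h = 10.3 km × 454/3328 = 1.41 km.

1.41 km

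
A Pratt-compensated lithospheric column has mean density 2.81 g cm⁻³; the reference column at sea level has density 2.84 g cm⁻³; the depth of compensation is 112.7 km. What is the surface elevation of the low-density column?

1.2 km

ρ_ref D = ρ (D + h) → h = D (ρ_ref − ρ)/ρ.
h = 112.7 km × (2.84 − 2.81)/2.81 = 1.2 km.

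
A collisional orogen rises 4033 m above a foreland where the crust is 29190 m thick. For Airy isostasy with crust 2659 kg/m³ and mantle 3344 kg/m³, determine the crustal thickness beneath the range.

48900 m

Root depth r = h ρ_c / (ρ_m − ρ_c) = 4033 m × 2659 / 685 = 15660 m.
Total thickness = T + h + r = 29190 m + 4033 m + 15660 m = 48900 m.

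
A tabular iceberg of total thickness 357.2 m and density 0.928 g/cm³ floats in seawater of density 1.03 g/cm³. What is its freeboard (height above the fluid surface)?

35.4 m

Floating equilibrium: submerged depth d = t ρ_obj/ρ_fluid = 357.2 m × 0.928/1.03 = 321.8 m.
Freeboard = t − d = 357.2 m − 321.8 m = 35.4 m.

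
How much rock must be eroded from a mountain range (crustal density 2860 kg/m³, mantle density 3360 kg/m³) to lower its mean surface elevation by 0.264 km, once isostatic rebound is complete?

1.77 km

Net drop Δ = e − u = e − e ρ_c/ρ_m = e (ρ_m − ρ_c)/ρ_m.
e = Δ ρ_m/(ρ_m − ρ_c) = 0.264 km × 3360/500 = 1.77 km.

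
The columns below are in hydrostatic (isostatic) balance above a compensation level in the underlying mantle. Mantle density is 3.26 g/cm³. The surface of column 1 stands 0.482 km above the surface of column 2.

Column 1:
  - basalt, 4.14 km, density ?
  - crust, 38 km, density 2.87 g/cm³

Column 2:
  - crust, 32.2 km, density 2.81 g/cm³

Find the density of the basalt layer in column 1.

Take the compensation level at the base of the deeper column (depth z_c below the surface of column 1) and equate Σ ρ_i t_i down to z_c; mantle fills any gap and the z_c terms cancel.
Column 1: 4.14×ρ + 38×2.87 + (z_c − 42.14)×3.26
Column 2: 0.482×0 + 32.2×2.81 + (z_c − 0.482 − 32.2)×3.26
The z_c×3.26 term appears on both sides and cancels. Collect the known terms of each column as K = Σ(ρt)_known − 3.26 × (depth of known layers): K_1 = 109.06 − 3.26×42.14 = −28.3164; K_2 = 90.482 − 3.26×(0.482 + 32.2) = −16.06132.
Balance: K_1 + 4.14×ρ = K_2, so ρ = (K_2 − K_1)/4.14 = 12.2551/4.14 = 2.96 g/cm³.

2.96 g/cm³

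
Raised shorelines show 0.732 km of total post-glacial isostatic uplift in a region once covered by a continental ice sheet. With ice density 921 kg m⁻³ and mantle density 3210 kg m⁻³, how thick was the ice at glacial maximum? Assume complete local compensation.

2.55 km

u = t ρ_ice/ρ_m → t = u ρ_m/ρ_ice = 0.732 km × 3210/921 = 2.55 km.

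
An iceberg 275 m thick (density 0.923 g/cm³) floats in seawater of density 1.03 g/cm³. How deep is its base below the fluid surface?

Draft d = t ρ_obj/ρ_fluid = 275 m × 0.923/1.03 = 246 m.

246 m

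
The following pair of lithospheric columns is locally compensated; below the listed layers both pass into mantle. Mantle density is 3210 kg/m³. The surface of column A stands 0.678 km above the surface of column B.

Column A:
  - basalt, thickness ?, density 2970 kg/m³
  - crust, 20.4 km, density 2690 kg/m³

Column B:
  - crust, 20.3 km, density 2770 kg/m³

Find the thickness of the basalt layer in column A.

Take the compensation level at the base of the deeper column (depth z_c below the surface of column A) and equate Σ ρ_i t_i down to z_c; mantle fills any gap and the z_c terms cancel.
Column A: x×2970 + 20.4×2690 + (z_c − 20.4 − x)×3210
Column B: 0.678×0 + 20.3×2770 + (z_c − 0.678 − 20.3)×3210
The z_c×3210 term appears on both sides and cancels. Collect the known terms of each column as K = Σ(ρt)_known − 3210 × (depth of known layers): K_A = 54876 − 3210×20.4 = −10608; K_B = 56231 − 3210×(0.678 + 20.3) = −11108.38.
Balance: K_A − x×(3210 − 2970) = K_B, so x = (K_A − K_B)/(3210 − 2970) = 500.38/240 = 2.08 km.

2.08 km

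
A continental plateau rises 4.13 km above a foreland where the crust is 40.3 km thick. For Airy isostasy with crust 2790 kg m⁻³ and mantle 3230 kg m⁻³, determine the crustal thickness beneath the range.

70.6 km

Root depth r = h ρ_c / (ρ_m − ρ_c) = 4.13 km × 2790 / 440 = 26.19 km.
Total thickness = T + h + r = 40.3 km + 4.13 km + 26.19 km = 70.6 km.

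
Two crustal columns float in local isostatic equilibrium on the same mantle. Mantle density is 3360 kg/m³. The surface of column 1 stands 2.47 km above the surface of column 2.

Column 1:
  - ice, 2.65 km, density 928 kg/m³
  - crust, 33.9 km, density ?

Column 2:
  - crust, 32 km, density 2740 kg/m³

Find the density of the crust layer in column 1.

Take the compensation level at the base of the deeper column (depth z_c below the surface of column 1) and equate Σ ρ_i t_i down to z_c; mantle fills any gap and the z_c terms cancel.
Column 1: 2.65×928 + 33.9×ρ + (z_c − 36.55)×3360
Column 2: 2.47×0 + 32×2740 + (z_c − 2.47 − 32)×3360
The z_c×3360 term appears on both sides and cancels. Collect the known terms of each column as K = Σ(ρt)_known − 3360 × (depth of known layers): K_1 = 2459.2 − 3360×36.55 = −120348.8; K_2 = 87680 − 3360×(2.47 + 32) = −28139.2.
Balance: K_1 + 33.9×ρ = K_2, so ρ = (K_2 − K_1)/33.9 = 92209.6/33.9 = 2720 kg/m³.

2720 kg/m³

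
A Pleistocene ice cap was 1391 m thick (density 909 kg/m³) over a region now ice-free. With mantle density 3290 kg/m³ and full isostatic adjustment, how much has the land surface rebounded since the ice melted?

384 m

Removing the load lets mantle flow back in; uplift u satisfies ρ_ice t = ρ_m u.
u = t ρ_ice/ρ_m = 1391 m × 909/3290 = 384 m.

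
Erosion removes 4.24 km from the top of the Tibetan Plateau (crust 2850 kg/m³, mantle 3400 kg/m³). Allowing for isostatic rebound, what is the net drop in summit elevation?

Rebound u = e ρ_c/ρ_m = 4.24 km × 2850/3400 = 3.554 km.
Net surface drop = e − u = 4.24 km − 3.554 km = e (ρ_m − ρ_c)/ρ_m = 0.686 km.

0.686 km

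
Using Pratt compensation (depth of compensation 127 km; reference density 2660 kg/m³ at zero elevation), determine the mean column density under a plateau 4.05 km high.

Pratt balance: ρ_ref D = ρ (D + h).
ρ = ρ_ref D/(D + h) = 2660 × 127 km/(127 km + 4.05 km) = 2580 kg/m³.

2580 kg/m³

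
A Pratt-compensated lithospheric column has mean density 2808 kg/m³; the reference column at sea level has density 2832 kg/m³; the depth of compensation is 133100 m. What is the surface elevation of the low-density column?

ρ_ref D = ρ (D + h) → h = D (ρ_ref − ρ)/ρ.
h = 133100 m × (2832 − 2808)/2808 = 1140 m.

1140 m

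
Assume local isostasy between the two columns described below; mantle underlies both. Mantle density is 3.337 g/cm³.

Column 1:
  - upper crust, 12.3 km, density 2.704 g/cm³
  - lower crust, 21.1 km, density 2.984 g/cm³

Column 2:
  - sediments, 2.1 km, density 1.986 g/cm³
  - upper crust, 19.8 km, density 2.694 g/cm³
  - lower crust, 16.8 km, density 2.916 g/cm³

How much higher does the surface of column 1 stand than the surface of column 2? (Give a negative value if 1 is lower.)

−2.22 km

For any compensation level in the mantle, the mantle terms cancel and isostasy reduces to e = (Σt_1 − Σt_2) − (Σ(ρt)_1 − Σ(ρt)_2) / ρ_m.
Σt_1 = 33.4 km; Σt_2 = 38.7 km; Σ(ρt)_1 = 96.2216; Σ(ρt)_2 = 106.5006 (in km·g/cm³).
e = (33.4 − 38.7) − (96.2216 − 106.5006) / 3.337 = −2.22 km.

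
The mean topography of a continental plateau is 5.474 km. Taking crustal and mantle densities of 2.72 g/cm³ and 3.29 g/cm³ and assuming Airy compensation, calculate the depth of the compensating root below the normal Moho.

Isostatic balance requires: the weight of the topography is balanced by the buoyancy of the root, ρ_c h = (ρ_m − ρ_c) r.
r = h · ρ_c / (ρ_m − ρ_c) = 5.474 km × 2.72 / (3.29 − 2.72) = 26.1 km.

26.1 km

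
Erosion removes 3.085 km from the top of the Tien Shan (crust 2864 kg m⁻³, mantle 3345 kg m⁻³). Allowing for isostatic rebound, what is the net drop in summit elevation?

Rebound u = e ρ_c/ρ_m = 3.085 km × 2864/3345 = 2.641 km.
Net surface drop = e − u = 3.085 km − 2.641 km = e (ρ_m − ρ_c)/ρ_m = 0.444 km.

0.444 km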